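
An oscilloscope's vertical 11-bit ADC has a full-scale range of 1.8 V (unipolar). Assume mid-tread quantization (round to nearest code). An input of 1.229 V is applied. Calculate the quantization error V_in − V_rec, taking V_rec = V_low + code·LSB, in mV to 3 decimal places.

0.289 mV

LSB = 1.8/2^11 = 0.879 mV.
Scaled input = 1398.3289 LSBs, so code = 1398.
V_rec = 0 + 1398·0.000878906 = 1.2287109 V.
Error = 1.229 − 1.2287109 = 0.000289062 V = 0.289 mV.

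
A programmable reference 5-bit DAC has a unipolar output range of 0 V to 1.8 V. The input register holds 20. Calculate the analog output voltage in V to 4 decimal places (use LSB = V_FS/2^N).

1.1250 V

LSB = 1.8 V / 2^5 = 56.250 mV.
V_out = 0 + 20 × 0.05625 V = 1.125 V.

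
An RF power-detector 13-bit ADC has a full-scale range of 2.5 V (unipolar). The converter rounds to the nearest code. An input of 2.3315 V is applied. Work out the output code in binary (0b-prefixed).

With 8192 levels over 2.5 V, one step is 305.18 µV.
(2.3315 − 0) / 0.000305176 = 7639.859 LSBs.
Round → code 7640.
In binary (0b-prefixed): 0b1110111011000.

code 0b1110111011000 (decimal 7640)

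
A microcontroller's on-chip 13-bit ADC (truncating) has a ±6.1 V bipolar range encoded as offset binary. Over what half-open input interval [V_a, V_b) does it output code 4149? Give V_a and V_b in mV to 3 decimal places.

LSB = 12.2/2^13 = 1.489 mV.
V_a = V_low + 4149·LSB = 0.0789307 V; V_b = V_low + 4150·LSB = 0.0804199 V.

[78.931 mV, 80.420 mV)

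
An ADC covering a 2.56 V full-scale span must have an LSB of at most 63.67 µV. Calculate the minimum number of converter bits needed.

Number of steps required ≥ 2.56 V / 63.67 µV = 40207.32.
Need 2^N ≥ 40207.32; 2^15 = 32768, 2^16 = 65536.
Minimum N = 16.

16 bits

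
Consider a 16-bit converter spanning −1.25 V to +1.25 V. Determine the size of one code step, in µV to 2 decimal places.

Full-scale span = 2.5 V.
LSB = 2.5 / 2^16 = 2.5 / 65536 = 3.8147e-05 V = 38.15 µV.

38.15 µV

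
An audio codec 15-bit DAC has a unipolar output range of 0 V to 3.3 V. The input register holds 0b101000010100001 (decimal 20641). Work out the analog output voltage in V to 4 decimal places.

2.0787 V

LSB = 3.3 V / 2^15 = 100.71 µV.
Code 0b101000010100001 = 20641 decimal.
V_out = 0 + 20641 × 0.000100708 V = 2.07871 V.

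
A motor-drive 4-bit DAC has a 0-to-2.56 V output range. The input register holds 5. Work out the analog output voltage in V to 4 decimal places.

0.8000 V

LSB = 2.56 V / 2^4 = 160.000 mV.
V_out = 0 + 5 × 0.16 V = 0.8 V.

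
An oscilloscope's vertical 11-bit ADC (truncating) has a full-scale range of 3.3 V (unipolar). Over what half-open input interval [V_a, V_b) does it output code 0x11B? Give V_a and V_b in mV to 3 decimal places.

LSB = 3.3/2^11 = 1.611 mV.
Code 0x11B = 283 decimal.
V_a = V_low + 283·LSB = 0.456006 V; V_b = V_low + 284·LSB = 0.457617 V.

[456.006 mV, 457.617 mV)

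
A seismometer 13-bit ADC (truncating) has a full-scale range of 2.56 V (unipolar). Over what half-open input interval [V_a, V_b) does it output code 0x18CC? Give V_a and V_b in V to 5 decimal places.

LSB = 2.56/2^13 = 312.50 µV.
Code 0x18CC = 6348 decimal.
V_a = V_low + 6348·LSB = 1.98375 V; V_b = V_low + 6349·LSB = 1.98406 V.

[1.98375 V, 1.98406 V)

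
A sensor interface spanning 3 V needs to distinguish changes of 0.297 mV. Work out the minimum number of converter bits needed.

Number of steps required ≥ 3 V / 0.297 mV = 10101.01.
Need 2^N ≥ 10101.01; 2^13 = 8192, 2^14 = 16384.
Minimum N = 14.

14 bits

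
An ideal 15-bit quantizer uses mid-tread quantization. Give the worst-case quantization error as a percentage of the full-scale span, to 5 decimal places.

0.00153 %

Rounding → worst-case error = ½ LSB = V_FS/2^16, so 100/65536 = 0.00152588 % of full scale.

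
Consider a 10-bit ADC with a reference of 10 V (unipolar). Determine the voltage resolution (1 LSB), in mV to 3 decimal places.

9.766 mV

Full-scale span = 10 V.
LSB = 10 / 2^10 = 10 / 1024 = 0.00976562 V = 9.766 mV.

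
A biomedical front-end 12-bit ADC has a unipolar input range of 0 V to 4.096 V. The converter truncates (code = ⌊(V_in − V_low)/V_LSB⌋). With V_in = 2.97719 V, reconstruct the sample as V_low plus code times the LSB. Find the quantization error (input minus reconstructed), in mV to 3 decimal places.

One LSB is 4.096 V / 4096 = 1.000 mV.
(V_in − V_low)/LSB = (2.97719 − 0)/0.001 = 2977.1900 → code 2977 (floor).
Reconstructed: 2.977 V.
Difference: 0.00019 V → 0.190 mV.

0.190 mV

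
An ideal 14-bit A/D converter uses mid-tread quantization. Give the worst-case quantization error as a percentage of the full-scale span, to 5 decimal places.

Rounding → worst-case error = ½ LSB = V_FS/2^15, so 100/32768 = 0.00305176 % of full scale.

0.00305 %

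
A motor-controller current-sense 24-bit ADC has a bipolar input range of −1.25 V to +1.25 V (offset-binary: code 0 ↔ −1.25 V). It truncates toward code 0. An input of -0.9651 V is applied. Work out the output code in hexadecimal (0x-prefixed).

code 0x1D2C7B (decimal 1911931)

Full-scale span = 2.5 V; LSB = 2.5/2^24 = 0.15 µV.
Input sits at 1911931.535 steps above V_low.
Floor → code 1911931.
In hexadecimal (0x-prefixed): 0x1D2C7B.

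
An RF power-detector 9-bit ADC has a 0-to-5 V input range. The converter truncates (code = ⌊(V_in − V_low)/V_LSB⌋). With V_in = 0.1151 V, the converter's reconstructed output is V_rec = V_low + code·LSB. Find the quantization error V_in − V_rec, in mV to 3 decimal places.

One LSB is 5 V / 512 = 9.766 mV.
Scaled input = 11.7862 LSBs, so code = 11.
Code 11 maps back to 0 + 11×0.00976562 V = 0.10742188 V.
Error = 0.1151 − 0.10742188 = 0.00767813 V = 7.678 mV.

7.678 mV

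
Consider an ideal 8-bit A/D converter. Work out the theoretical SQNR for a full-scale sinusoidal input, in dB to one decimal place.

49.9 dB

SNR ≈ 6.02·N + 1.76 dB = 6.02·8 + 1.76 = 49.92 dB.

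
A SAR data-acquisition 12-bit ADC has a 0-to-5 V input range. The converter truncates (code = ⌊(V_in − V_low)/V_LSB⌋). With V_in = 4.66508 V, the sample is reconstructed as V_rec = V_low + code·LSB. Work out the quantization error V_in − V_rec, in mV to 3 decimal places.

0.773 mV

Step size: 5 V ÷ 2^12 = 1.221 mV.
(4.66508 − 0)/0.0012207 = 3821.6335; ⌊·⌋ gives code 3821.
Code 3821 maps back to 0 + 3821×0.0012207 V = 4.6643066 V.
Error = 4.66508 − 4.6643066 = 0.000773359 V = 0.773 mV.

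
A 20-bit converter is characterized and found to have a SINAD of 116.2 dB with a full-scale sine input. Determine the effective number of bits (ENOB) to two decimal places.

ENOB = (SINAD − 1.76) / 6.02 = (116.2 − 1.76)/6.02 = 19.010.

19.01 bits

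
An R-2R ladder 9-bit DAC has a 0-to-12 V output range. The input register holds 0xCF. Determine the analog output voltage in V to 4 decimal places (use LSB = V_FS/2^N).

LSB = 12 V / 2^9 = 23.438 mV.
Code 0xCF = 207 decimal.
V_out = 0 + 207 × 0.0234375 V = 4.85156 V.

4.8516 V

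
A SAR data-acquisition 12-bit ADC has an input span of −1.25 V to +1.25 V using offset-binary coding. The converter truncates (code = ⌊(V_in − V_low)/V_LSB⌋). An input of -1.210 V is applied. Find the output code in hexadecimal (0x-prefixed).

code 0x41 (decimal 65)

With 4096 levels over 2.5 V, one step is 0.610 mV.
(V_in − V_low)/LSB = (-1.210 − (−1.25)) / 0.000610352 = 65.536.
⌊·⌋(65.536) = 65.
In hexadecimal (0x-prefixed): 0x41.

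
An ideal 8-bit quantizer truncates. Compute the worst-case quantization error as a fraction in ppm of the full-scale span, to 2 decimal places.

Truncating → worst-case error = 1 LSB = V_FS/2^8, so 1e+06/256 = 3906.25 ppm of full scale.

3906.25 ppm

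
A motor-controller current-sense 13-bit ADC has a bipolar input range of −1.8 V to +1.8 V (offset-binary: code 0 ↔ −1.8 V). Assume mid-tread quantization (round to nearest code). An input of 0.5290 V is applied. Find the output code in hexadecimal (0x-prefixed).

code 0x14B4 (decimal 5300)

LSB = 3.6 V / 8192 = 439.45 µV.
Input sits at 5299.769 steps above V_low.
Round → code 5300.
In hexadecimal (0x-prefixed): 0x14B4.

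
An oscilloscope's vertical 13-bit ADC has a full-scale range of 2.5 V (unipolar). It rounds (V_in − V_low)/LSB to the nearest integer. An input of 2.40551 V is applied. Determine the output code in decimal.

code 7882

Full-scale span = 2.5 V; LSB = 2.5/2^13 = 305.18 µV.
(2.40551 − 0) / 0.000305176 = 7882.375 LSBs.
Round → code 7882.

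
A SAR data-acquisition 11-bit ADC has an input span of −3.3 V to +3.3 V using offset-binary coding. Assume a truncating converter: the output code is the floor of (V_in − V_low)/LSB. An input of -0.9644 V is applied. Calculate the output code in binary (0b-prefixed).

code 0b1011010100 (decimal 724)

LSB = 6.6 V / 2048 = 3.223 mV.
(-0.9644 − (−3.3)) / 0.00322266 = 724.744 LSBs.
So the output code is 724.
In binary (0b-prefixed): 0b1011010100.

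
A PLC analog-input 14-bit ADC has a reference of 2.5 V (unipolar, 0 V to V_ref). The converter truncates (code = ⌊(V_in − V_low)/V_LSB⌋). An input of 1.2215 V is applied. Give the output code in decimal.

code 8005

Full-scale span = 2.5 V; LSB = 2.5/2^14 = 152.59 µV.
(1.2215 − 0) / 0.000152588 = 8005.222 LSBs.
⌊·⌋(8005.222) = 8005.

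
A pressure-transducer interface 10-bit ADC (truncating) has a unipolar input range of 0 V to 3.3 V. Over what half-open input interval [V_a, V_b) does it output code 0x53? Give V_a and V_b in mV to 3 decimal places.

LSB = 3.3/2^10 = 3.223 mV.
Code 0x53 = 83 decimal.
V_a = V_low + 83·LSB = 0.26748 V; V_b = V_low + 84·LSB = 0.270703 V.

[267.480 mV, 270.703 mV)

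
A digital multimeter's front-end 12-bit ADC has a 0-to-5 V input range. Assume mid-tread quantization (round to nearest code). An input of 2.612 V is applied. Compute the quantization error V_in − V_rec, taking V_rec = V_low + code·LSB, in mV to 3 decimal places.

-0.305 mV

LSB = 5/2^12 = 1.221 mV.
(V_in − V_low)/LSB = (2.612 − 0)/0.0012207 = 2139.7504 → code 2140 (round).
Reconstructed: 2.6123047 V.
Difference: -0.000304687 V → -0.305 mV.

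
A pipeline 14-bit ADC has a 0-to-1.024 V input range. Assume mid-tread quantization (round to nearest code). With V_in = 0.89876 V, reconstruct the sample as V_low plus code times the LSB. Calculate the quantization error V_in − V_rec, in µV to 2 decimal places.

One LSB is 1.024 V / 16384 = 62.50 µV.
(V_in − V_low)/LSB = (0.89876 − 0)/6.25e-05 = 14380.1600 → code 14380 (round).
V_rec = 0 + 14380·6.25e-05 = 0.89875 V.
Error = 0.89876 − 0.89875 = 1e-05 V = 10.00 µV.

10.00 µV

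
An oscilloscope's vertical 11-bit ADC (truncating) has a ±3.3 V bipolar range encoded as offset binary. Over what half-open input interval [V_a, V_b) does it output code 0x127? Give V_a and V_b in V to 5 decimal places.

[-2.34932 V, -2.34609 V)

LSB = 6.6/2^11 = 3.223 mV.
Code 0x127 = 295 decimal.
V_a = V_low + 295·LSB = -2.34932 V; V_b = V_low + 296·LSB = -2.34609 V.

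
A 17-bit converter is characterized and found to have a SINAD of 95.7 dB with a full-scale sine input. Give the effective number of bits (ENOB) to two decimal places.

ENOB = (SINAD − 1.76) / 6.02 = (95.7 − 1.76)/6.02 = 15.605.

15.60 bits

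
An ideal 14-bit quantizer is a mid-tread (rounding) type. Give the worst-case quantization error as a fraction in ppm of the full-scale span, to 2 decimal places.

Rounding → worst-case error = ½ LSB = V_FS/2^15, so 1e+06/32768 = 30.5176 ppm of full scale.

30.52 ppm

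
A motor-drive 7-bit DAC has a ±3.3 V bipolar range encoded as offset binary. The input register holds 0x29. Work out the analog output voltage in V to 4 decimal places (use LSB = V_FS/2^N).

-1.1859 V

LSB = 6.6 V / 2^7 = 51.562 mV.
Code 0x29 = 41 decimal.
V_out = (−3.3) + 41 × 0.0515625 V = -1.18594 V.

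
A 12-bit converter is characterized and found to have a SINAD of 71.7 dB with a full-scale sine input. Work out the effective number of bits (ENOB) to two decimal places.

ENOB = (SINAD − 1.76) / 6.02 = (71.7 − 1.76)/6.02 = 11.618.

11.62 bits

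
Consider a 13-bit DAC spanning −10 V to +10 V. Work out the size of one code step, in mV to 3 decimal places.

Full-scale span = 20 V.
LSB = 20 / 2^13 = 20 / 8192 = 0.00244141 V = 2.441 mV.

2.441 mV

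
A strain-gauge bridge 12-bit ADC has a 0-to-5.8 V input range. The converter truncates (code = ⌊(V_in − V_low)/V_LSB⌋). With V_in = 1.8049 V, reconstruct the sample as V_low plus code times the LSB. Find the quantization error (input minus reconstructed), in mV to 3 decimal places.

0.896 mV

Step size: 5.8 V ÷ 2^12 = 1.416 mV.
Scaled input = 1274.6328 LSBs, so code = 1274.
Reconstructed: 1.8040039 V.
V_in − V_rec = 0.000896094 V = 0.896 mV.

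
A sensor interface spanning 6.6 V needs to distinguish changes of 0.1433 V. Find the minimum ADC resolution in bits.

6 bits

Number of steps required ≥ 6.6 V / 0.1433 V = 46.06.
Need 2^N ≥ 46.06; 2^5 = 32, 2^6 = 64.
Minimum N = 6.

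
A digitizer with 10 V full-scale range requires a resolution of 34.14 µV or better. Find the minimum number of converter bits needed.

Number of steps required ≥ 10 V / 34.14 µV = 292911.54.
Need 2^N ≥ 292911.54; 2^18 = 262144, 2^19 = 524288.
Minimum N = 19.

19 bits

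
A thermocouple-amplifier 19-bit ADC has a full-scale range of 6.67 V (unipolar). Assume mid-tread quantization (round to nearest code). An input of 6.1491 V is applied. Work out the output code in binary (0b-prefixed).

code 0b1110110000000001111 (decimal 483343)

With 524288 levels over 6.67 V, one step is 12.72 µV.
(6.1491 − 0) / 1.2722e-05 = 483343.230 LSBs.
Round → code 483343.
In binary (0b-prefixed): 0b1110110000000001111.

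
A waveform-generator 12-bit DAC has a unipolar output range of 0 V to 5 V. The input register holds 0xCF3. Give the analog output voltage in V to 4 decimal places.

LSB = 5 V / 2^12 = 1.221 mV.
Code 0xCF3 = 3315 decimal.
V_out = 0 + 3315 × 0.0012207 V = 4.04663 V.

4.0466 V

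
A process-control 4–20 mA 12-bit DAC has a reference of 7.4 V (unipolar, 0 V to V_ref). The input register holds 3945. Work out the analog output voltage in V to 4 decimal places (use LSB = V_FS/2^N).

7.1272 V

LSB = 7.4 V / 2^12 = 1.807 mV.
V_out = 0 + 3945 × 0.00180664 V = 7.1272 V.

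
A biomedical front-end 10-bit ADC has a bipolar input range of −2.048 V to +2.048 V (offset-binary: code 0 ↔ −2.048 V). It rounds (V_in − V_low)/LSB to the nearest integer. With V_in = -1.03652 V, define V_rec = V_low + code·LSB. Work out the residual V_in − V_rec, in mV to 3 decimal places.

LSB = 4.096/2^10 = 4.000 mV.
(V_in − V_low)/LSB = (-1.03652 − (−2.048))/0.004 = 252.8700 → code 253 (round).
Code 253 maps back to (−2.048) + 253×0.004 V = -1.036 V.
Difference: -0.00052 V → -0.520 mV.

-0.520 mV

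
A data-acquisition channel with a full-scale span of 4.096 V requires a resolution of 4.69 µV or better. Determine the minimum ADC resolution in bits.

Number of steps required ≥ 4.096 V / 4.69 µV = 873347.55.
Need 2^N ≥ 873347.55; 2^19 = 524288, 2^20 = 1048576.
Minimum N = 20.

20 bits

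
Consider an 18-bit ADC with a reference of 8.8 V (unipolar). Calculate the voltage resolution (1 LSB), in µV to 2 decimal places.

Full-scale span = 8.8 V.
LSB = 8.8 / 2^18 = 8.8 / 262144 = 3.35693e-05 V = 33.57 µV.

33.57 µV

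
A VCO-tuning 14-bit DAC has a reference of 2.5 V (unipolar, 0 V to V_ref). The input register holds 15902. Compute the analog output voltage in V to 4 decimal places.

LSB = 2.5 V / 2^14 = 152.59 µV.
V_out = 0 + 15902 × 0.000152588 V = 2.42645 V.

2.4265 V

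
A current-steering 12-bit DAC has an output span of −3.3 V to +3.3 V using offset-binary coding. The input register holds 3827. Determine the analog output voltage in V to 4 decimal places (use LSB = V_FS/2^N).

LSB = 6.6 V / 2^12 = 1.611 mV.
V_out = (−3.3) + 3827 × 0.00161133 V = 2.86655 V.

2.8666 V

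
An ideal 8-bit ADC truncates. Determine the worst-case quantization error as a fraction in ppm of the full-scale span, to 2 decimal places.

Truncating → worst-case error = 1 LSB = V_FS/2^8, so 1e+06/256 = 3906.25 ppm of full scale.

3906.25 ppm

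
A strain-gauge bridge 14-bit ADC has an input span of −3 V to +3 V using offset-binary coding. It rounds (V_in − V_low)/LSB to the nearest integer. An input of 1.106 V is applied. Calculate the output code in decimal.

Full-scale span = 6 V; LSB = 6/2^14 = 366.21 µV.
(1.106 − (−3)) / 0.000366211 = 11212.117 LSBs.
round(11212.117) = 11212.

code 11212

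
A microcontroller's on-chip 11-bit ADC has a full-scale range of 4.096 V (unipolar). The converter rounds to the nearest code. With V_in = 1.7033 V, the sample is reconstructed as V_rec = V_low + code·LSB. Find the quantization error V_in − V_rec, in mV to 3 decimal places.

One LSB is 4.096 V / 2048 = 2.000 mV.
(1.7033 − 0)/0.002 = 851.6500; round gives code 852.
Reconstructed: 1.704 V.
Error = 1.7033 − 1.704 = -0.0007 V = -0.700 mV.

-0.700 mV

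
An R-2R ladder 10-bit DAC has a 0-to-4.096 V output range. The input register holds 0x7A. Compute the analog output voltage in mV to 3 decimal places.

LSB = 4.096 V / 2^10 = 4.000 mV.
Code 0x7A = 122 decimal.
V_out = 0 + 122 × 0.004 V = 0.488 V.
= 488.000 mV.

488.000 mV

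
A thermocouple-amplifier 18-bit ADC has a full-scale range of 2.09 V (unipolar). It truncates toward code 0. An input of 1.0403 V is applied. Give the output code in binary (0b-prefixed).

Full-scale span = 2.09 V; LSB = 2.09/2^18 = 7.97 µV.
(1.0403 − 0) / 7.97272e-06 = 130482.490 LSBs.
So the output code is 130482.
In binary (0b-prefixed): 0b11111110110110010.

code 0b11111110110110010 (decimal 130482)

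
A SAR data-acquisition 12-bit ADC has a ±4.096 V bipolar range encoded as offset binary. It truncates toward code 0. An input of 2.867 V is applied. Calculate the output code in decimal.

code 3481

With 4096 levels over 8.192 V, one step is 2.000 mV.
(V_in − V_low)/LSB = (2.867 − (−4.096)) / 0.002 = 3481.500.
Floor → code 3481.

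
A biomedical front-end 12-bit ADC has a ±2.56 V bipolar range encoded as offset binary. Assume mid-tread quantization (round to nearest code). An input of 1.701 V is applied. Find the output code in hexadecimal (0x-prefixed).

code 0xD51 (decimal 3409)

LSB = 5.12 V / 4096 = 1.250 mV.
(V_in − V_low)/LSB = (1.701 − (−2.56)) / 0.00125 = 3408.800.
So the output code is 3409.
In hexadecimal (0x-prefixed): 0xD51.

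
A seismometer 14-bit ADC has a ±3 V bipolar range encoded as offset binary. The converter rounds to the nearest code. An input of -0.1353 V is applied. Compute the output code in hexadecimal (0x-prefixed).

code 0x1E8F (decimal 7823)

LSB = 6 V / 16384 = 366.21 µV.
(-0.1353 − (−3)) / 0.000366211 = 7822.541 LSBs.
So the output code is 7823.
In hexadecimal (0x-prefixed): 0x1E8F.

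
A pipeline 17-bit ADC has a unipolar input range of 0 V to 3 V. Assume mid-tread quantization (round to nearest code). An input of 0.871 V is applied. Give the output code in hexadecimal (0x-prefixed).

With 131072 levels over 3 V, one step is 22.89 µV.
(V_in − V_low)/LSB = (0.871 − 0) / 2.28882e-05 = 38054.571.
So the output code is 38055.
In hexadecimal (0x-prefixed): 0x94A7.

code 0x94A7 (decimal 38055)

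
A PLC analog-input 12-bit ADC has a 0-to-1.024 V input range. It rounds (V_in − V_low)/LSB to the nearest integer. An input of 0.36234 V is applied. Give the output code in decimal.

code 1449

LSB = 1.024 V / 4096 = 250.00 µV.
Input sits at 1449.360 steps above V_low.
round(1449.360) = 1449.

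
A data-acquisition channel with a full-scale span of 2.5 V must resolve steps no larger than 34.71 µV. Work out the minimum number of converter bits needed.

17 bits

Number of steps required ≥ 2.5 V / 34.71 µV = 72025.35.
Need 2^N ≥ 72025.35; 2^16 = 65536, 2^17 = 131072.
Minimum N = 17.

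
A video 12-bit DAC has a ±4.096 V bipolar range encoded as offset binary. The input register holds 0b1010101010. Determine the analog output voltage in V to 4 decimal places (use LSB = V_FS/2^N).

-2.7320 V

LSB = 8.192 V / 2^12 = 2.000 mV.
Code 0b1010101010 = 682 decimal.
V_out = (−4.096) + 682 × 0.002 V = -2.732 V.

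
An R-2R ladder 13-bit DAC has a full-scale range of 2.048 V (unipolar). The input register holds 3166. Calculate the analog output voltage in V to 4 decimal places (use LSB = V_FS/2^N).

0.7915 V

LSB = 2.048 V / 2^13 = 250.00 µV.
V_out = 0 + 3166 × 0.00025 V = 0.7915 V.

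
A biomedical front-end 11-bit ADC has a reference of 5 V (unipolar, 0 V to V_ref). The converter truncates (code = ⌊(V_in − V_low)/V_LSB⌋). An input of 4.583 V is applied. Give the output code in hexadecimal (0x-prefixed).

code 0x755 (decimal 1877)

With 2048 levels over 5 V, one step is 2.441 mV.
(4.583 − 0) / 0.00244141 = 1877.197 LSBs.
Floor → code 1877.
In hexadecimal (0x-prefixed): 0x755.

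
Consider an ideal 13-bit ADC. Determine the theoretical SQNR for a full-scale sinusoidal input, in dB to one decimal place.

80.0 dB

SNR ≈ 6.02·N + 1.76 dB = 6.02·13 + 1.76 = 80.02 dB.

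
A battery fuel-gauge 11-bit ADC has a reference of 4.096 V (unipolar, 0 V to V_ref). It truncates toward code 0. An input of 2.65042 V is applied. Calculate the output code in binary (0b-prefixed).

code 0b10100101101 (decimal 1325)

With 2048 levels over 4.096 V, one step is 2.000 mV.
Input sits at 1325.210 steps above V_low.
So the output code is 1325.
In binary (0b-prefixed): 0b10100101101.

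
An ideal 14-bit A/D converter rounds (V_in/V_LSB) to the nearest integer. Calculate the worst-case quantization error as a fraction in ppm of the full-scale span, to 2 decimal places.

Rounding → worst-case error = ½ LSB = V_FS/2^15, so 1e+06/32768 = 30.5176 ppm of full scale.

30.52 ppm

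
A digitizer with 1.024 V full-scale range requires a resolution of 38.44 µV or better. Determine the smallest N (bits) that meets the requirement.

Number of steps required ≥ 1.024 V / 38.44 µV = 26638.92.
Need 2^N ≥ 26638.92; 2^14 = 16384, 2^15 = 32768.
Minimum N = 15.

15 bits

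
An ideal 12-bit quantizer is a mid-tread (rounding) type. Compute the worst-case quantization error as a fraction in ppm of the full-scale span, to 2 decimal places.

Rounding → worst-case error = ½ LSB = V_FS/2^13, so 1e+06/8192 = 122.07 ppm of full scale.

122.07 ppm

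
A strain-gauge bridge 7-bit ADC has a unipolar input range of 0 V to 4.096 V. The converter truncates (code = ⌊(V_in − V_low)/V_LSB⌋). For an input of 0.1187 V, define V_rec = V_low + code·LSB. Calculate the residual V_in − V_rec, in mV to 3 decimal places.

LSB = 4.096/2^7 = 32.000 mV.
(V_in − V_low)/LSB = (0.1187 − 0)/0.032 = 3.7094 → code 3 (floor).
Code 3 maps back to 0 + 3×0.032 V = 0.096 V.
Error = 0.1187 − 0.096 = 0.0227 V = 22.700 mV.

22.700 mV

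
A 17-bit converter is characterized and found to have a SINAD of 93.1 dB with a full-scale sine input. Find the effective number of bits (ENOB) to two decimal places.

15.17 bits

ENOB = (SINAD − 1.76) / 6.02 = (93.1 − 1.76)/6.02 = 15.173.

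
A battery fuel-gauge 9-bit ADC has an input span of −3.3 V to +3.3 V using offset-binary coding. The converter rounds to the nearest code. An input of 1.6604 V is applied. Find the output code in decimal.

code 385

LSB = 6.6 V / 512 = 12.891 mV.
(1.6604 − (−3.3)) / 0.0128906 = 384.807 LSBs.
So the output code is 385.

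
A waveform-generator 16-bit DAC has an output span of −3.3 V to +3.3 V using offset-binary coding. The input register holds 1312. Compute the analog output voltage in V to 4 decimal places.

LSB = 6.6 V / 2^16 = 100.71 µV.
V_out = (−3.3) + 1312 × 0.000100708 V = -3.16787 V.

-3.1679 V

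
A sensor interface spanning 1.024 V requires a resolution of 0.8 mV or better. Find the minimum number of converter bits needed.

11 bits

Number of steps required ≥ 1.024 V / 0.8 mV = 1280.00.
Need 2^N ≥ 1280.00; 2^10 = 1024, 2^11 = 2048.
Minimum N = 11.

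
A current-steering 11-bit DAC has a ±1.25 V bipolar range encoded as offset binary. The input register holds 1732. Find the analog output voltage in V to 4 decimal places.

0.8643 V

LSB = 2.5 V / 2^11 = 1.221 mV.
V_out = (−1.25) + 1732 × 0.0012207 V = 0.864258 V.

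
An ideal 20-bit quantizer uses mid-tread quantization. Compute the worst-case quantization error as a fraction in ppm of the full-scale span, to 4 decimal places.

Rounding → worst-case error = ½ LSB = V_FS/2^21, so 1e+06/2097152 = 0.476837 ppm of full scale.

0.4768 ppm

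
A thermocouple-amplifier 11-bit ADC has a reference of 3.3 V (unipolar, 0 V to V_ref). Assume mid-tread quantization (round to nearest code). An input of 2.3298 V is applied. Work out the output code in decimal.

code 1446

With 2048 levels over 3.3 V, one step is 1.611 mV.
(V_in − V_low)/LSB = (2.3298 − 0) / 0.00161133 = 1445.888.
round(1445.888) = 1446.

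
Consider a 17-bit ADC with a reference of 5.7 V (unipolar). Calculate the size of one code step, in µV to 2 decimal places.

43.49 µV

Full-scale span = 5.7 V.
LSB = 5.7 / 2^17 = 5.7 / 131072 = 4.34875e-05 V = 43.49 µV.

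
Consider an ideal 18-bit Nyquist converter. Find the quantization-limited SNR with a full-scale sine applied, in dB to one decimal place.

SNR ≈ 6.02·N + 1.76 dB = 6.02·18 + 1.76 = 110.12 dB.

110.1 dB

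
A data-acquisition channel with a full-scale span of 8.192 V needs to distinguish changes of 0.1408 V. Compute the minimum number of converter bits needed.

Number of steps required ≥ 8.192 V / 0.1408 V = 58.18.
Need 2^N ≥ 58.18; 2^5 = 32, 2^6 = 64.
Minimum N = 6.

6 bits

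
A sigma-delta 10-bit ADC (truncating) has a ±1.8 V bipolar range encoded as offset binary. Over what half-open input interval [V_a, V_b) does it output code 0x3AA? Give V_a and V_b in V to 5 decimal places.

LSB = 3.6/2^10 = 3.516 mV.
Code 0x3AA = 938 decimal.
V_a = V_low + 938·LSB = 1.49766 V; V_b = V_low + 939·LSB = 1.50117 V.

[1.49766 V, 1.50117 V)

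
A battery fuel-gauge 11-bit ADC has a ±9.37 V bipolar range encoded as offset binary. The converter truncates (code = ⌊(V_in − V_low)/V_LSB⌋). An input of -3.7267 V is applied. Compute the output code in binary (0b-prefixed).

code 0b1001101000 (decimal 616)

With 2048 levels over 18.74 V, one step is 9.150 mV.
(-3.7267 − (−9.37)) / 0.00915039 = 616.728 LSBs.
So the output code is 616.
In binary (0b-prefixed): 0b1001101000.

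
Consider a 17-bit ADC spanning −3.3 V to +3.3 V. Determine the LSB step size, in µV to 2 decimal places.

50.35 µV

Full-scale span = 6.6 V.
LSB = 6.6 / 2^17 = 6.6 / 131072 = 5.0354e-05 V = 50.35 µV.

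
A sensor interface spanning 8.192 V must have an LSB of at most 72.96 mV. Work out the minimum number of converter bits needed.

Number of steps required ≥ 8.192 V / 72.96 mV = 112.28.
Need 2^N ≥ 112.28; 2^6 = 64, 2^7 = 128.
Minimum N = 7.

7 bits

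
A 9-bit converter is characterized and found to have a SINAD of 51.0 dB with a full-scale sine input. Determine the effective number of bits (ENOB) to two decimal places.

ENOB = (SINAD − 1.76) / 6.02 = (51.0 − 1.76)/6.02 = 8.179.

8.18 bits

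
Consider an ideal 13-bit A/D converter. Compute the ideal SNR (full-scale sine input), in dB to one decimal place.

80.0 dB

SNR ≈ 6.02·N + 1.76 dB = 6.02·13 + 1.76 = 80.02 dB.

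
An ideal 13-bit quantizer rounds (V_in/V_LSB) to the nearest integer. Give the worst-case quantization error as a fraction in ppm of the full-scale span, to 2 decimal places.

61.04 ppm

Rounding → worst-case error = ½ LSB = V_FS/2^14, so 1e+06/16384 = 61.0352 ppm of full scale.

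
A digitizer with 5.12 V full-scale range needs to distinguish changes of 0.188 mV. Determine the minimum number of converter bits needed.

Number of steps required ≥ 5.12 V / 0.188 mV = 27234.04.
Need 2^N ≥ 27234.04; 2^14 = 16384, 2^15 = 32768.
Minimum N = 15.

15 bits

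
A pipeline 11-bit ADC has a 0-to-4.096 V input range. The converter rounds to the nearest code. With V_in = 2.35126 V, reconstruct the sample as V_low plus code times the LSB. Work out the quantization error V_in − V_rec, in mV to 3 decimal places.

LSB = 4.096/2^11 = 2.000 mV.
(V_in − V_low)/LSB = (2.35126 − 0)/0.002 = 1175.6300 → code 1176 (round).
Reconstructed: 2.352 V.
V_in − V_rec = -0.00074 V = -0.740 mV.

-0.740 mV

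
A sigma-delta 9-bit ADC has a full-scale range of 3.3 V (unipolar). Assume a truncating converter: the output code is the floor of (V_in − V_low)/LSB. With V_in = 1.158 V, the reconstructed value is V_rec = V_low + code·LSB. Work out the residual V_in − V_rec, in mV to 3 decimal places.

4.289 mV

LSB = 3.3/2^9 = 6.445 mV.
(V_in − V_low)/LSB = (1.158 − 0)/0.00644531 = 179.6655 → code 179 (floor).
V_rec = 0 + 179·0.00644531 = 1.1537109 V.
Difference: 0.00428906 V → 4.289 mV.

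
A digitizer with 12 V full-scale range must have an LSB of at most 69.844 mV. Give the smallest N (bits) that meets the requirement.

8 bits

Number of steps required ≥ 12 V / 69.844 mV = 171.81.
Need 2^N ≥ 171.81; 2^7 = 128, 2^8 = 256.
Minimum N = 8.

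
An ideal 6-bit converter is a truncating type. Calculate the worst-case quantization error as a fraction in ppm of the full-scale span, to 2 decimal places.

Truncating → worst-case error = 1 LSB = V_FS/2^6, so 1e+06/64 = 15625 ppm of full scale.

15625.00 ppm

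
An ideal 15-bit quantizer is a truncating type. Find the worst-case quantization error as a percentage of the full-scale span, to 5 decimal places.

Truncating → worst-case error = 1 LSB = V_FS/2^15, so 100/32768 = 0.00305176 % of full scale.

0.00305 %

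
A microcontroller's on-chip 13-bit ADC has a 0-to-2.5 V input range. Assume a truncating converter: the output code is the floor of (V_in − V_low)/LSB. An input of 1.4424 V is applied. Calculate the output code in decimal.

code 4726

LSB = 2.5 V / 8192 = 305.18 µV.
Input sits at 4726.456 steps above V_low.
Floor → code 4726.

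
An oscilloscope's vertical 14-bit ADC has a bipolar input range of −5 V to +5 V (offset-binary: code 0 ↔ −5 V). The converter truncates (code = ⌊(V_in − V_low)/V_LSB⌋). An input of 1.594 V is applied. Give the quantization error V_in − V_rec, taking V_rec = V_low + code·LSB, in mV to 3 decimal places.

0.372 mV

Step size: 10 V ÷ 2^14 = 0.610 mV.
(1.594 − (−5))/0.000610352 = 10803.6096; ⌊·⌋ gives code 10803.
Reconstructed: 1.5936279 V.
Error = 1.594 − 1.5936279 = 0.00037207 V = 0.372 mV.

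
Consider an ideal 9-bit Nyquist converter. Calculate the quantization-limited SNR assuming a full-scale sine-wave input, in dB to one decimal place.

55.9 dB

SNR ≈ 6.02·N + 1.76 dB = 6.02·9 + 1.76 = 55.94 dB.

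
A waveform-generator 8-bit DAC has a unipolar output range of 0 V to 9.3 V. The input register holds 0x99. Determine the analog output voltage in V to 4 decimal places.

LSB = 9.3 V / 2^8 = 36.328 mV.
Code 0x99 = 153 decimal.
V_out = 0 + 153 × 0.0363281 V = 5.5582 V.

5.5582 V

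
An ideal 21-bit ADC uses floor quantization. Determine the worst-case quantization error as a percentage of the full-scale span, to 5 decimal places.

Truncating → worst-case error = 1 LSB = V_FS/2^21, so 100/2097152 = 4.76837e-05 % of full scale.

0.00005 %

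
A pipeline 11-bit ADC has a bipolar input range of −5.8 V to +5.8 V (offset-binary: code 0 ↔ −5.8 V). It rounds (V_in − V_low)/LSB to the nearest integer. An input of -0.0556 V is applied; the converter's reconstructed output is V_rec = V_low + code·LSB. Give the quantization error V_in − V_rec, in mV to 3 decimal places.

One LSB is 11.6 V / 2048 = 5.664 mV.
Scaled input = 1014.1837 LSBs, so code = 1014.
Code 1014 maps back to (−5.8) + 1014×0.00566406 V = -0.056640625 V.
Difference: 0.00104063 V → 1.041 mV.

1.041 mV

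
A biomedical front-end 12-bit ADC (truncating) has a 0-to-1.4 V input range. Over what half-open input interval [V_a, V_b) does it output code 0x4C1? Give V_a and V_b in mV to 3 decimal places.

LSB = 1.4/2^12 = 341.80 µV.
Code 0x4C1 = 1217 decimal.
V_a = V_low + 1217·LSB = 0.415967 V; V_b = V_low + 1218·LSB = 0.416309 V.

[415.967 mV, 416.309 mV)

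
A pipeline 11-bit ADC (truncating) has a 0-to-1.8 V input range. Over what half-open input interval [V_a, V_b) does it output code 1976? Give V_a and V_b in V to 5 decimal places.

[1.73672 V, 1.73760 V)

LSB = 1.8/2^11 = 0.879 mV.
V_a = V_low + 1976·LSB = 1.73672 V; V_b = V_low + 1977·LSB = 1.7376 V.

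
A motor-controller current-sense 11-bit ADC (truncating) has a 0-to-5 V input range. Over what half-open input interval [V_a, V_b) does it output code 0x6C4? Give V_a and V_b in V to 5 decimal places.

LSB = 5/2^11 = 2.441 mV.
Code 0x6C4 = 1732 decimal.
V_a = V_low + 1732·LSB = 4.22852 V; V_b = V_low + 1733·LSB = 4.23096 V.

[4.22852 V, 4.23096 V)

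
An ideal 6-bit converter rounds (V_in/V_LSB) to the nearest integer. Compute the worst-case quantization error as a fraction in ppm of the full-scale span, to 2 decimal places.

Rounding → worst-case error = ½ LSB = V_FS/2^7, so 1e+06/128 = 7812.5 ppm of full scale.

7812.50 ppm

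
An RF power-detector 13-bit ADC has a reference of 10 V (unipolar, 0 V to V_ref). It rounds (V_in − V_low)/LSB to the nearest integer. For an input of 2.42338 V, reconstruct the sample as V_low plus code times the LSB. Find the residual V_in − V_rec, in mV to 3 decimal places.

0.284 mV

Step size: 10 V ÷ 2^13 = 1.221 mV.
(2.42338 − 0)/0.0012207 = 1985.2329; round gives code 1985.
V_rec = 0 + 1985·0.0012207 = 2.4230957 V.
Difference: 0.000284297 V → 0.284 mV.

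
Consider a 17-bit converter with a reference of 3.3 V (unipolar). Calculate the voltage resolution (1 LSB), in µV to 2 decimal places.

Full-scale span = 3.3 V.
LSB = 3.3 / 2^17 = 3.3 / 131072 = 2.5177e-05 V = 25.18 µV.

25.18 µV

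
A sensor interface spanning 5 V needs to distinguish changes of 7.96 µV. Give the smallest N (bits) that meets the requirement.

20 bits

Number of steps required ≥ 5 V / 7.96 µV = 628140.70.
Need 2^N ≥ 628140.70; 2^19 = 524288, 2^20 = 1048576.
Minimum N = 20.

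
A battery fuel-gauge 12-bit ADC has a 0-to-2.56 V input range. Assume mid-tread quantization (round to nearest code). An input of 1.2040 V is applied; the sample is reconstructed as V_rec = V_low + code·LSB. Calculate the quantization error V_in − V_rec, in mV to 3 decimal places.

0.250 mV

One LSB is 2.56 V / 4096 = 0.625 mV.
(1.2040 − 0)/0.000625 = 1926.4000; round gives code 1926.
Reconstructed: 1.20375 V.
Error = 1.2040 − 1.20375 = 0.00025 V = 0.250 mV.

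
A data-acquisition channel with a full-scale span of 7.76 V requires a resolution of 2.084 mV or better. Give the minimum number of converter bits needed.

12 bits

Number of steps required ≥ 7.76 V / 2.084 mV = 3723.61.
Need 2^N ≥ 3723.61; 2^11 = 2048, 2^12 = 4096.
Minimum N = 12.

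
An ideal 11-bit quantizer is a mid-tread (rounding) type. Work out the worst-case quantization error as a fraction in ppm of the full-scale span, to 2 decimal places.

244.14 ppm

Rounding → worst-case error = ½ LSB = V_FS/2^12, so 1e+06/4096 = 244.141 ppm of full scale.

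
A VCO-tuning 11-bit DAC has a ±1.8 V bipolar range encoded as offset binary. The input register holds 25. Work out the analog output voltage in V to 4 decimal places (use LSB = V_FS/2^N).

-1.7561 V

LSB = 3.6 V / 2^11 = 1.758 mV.
V_out = (−1.8) + 25 × 0.00175781 V = -1.75605 V.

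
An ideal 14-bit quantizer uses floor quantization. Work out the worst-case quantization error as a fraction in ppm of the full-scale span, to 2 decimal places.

Truncating → worst-case error = 1 LSB = V_FS/2^14, so 1e+06/16384 = 61.0352 ppm of full scale.

61.04 ppm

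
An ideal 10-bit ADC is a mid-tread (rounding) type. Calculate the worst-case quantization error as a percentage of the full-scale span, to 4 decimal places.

0.0488 %

Rounding → worst-case error = ½ LSB = V_FS/2^11, so 100/2048 = 0.0488281 % of full scale.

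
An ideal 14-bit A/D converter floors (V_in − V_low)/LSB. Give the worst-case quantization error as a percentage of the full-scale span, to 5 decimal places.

0.00610 %

Truncating → worst-case error = 1 LSB = V_FS/2^14, so 100/16384 = 0.00610352 % of full scale.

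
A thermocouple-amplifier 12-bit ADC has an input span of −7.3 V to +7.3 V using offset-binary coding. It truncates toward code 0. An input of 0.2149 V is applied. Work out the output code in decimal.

code 2108

LSB = 14.6 V / 4096 = 3.564 mV.
Input sits at 2108.290 steps above V_low.
So the output code is 2108.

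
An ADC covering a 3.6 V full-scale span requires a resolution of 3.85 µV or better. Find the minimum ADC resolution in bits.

Number of steps required ≥ 3.6 V / 3.85 µV = 935064.94.
Need 2^N ≥ 935064.94; 2^19 = 524288, 2^20 = 1048576.
Minimum N = 20.

20 bits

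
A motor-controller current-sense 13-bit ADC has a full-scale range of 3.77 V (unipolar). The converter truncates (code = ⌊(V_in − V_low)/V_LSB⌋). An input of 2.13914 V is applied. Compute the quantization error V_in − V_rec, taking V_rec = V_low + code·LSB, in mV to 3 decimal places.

0.107 mV

LSB = 3.77/2^13 = 460.21 µV.
(V_in − V_low)/LSB = (2.13914 − 0)/0.000460205 = 4648.2321 → code 4648 (floor).
V_rec = 0 + 4648·0.000460205 = 2.1390332 V.
Error = 2.13914 − 2.1390332 = 0.000106797 V = 0.107 mV.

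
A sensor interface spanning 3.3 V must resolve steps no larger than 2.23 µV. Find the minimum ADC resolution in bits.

Number of steps required ≥ 3.3 V / 2.23 µV = 1479820.63.
Need 2^N ≥ 1479820.63; 2^20 = 1048576, 2^21 = 2097152.
Minimum N = 21.

21 bits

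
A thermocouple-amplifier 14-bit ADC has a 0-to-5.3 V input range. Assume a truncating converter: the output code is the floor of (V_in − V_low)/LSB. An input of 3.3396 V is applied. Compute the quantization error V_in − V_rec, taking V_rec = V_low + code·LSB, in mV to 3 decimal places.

0.251 mV

One LSB is 5.3 V / 16384 = 323.49 µV.
Scaled input = 10323.7748 LSBs, so code = 10323.
V_rec = 0 + 10323·0.000323486 = 3.3393494 V.
Error = 3.3396 − 3.3393494 = 0.000250635 V = 0.251 mV.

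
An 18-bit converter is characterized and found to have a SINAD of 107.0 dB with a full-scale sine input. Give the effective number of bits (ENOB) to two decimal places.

ENOB = (SINAD − 1.76) / 6.02 = (107.0 − 1.76)/6.02 = 17.482.

17.48 bits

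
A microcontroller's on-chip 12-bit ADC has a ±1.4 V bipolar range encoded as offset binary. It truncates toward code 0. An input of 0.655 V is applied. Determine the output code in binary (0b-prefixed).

With 4096 levels over 2.8 V, one step is 0.684 mV.
(V_in − V_low)/LSB = (0.655 − (−1.4)) / 0.000683594 = 3006.171.
So the output code is 3006.
In binary (0b-prefixed): 0b101110111110.

code 0b101110111110 (decimal 3006)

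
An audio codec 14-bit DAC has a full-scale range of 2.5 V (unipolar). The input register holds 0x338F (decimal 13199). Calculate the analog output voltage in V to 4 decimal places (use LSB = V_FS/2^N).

LSB = 2.5 V / 2^14 = 152.59 µV.
Code 0x338F = 13199 decimal.
V_out = 0 + 13199 × 0.000152588 V = 2.01401 V.

2.0140 V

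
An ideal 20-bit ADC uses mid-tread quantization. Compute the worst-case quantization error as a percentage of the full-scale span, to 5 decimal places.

Rounding → worst-case error = ½ LSB = V_FS/2^21, so 100/2097152 = 4.76837e-05 % of full scale.

0.00005 %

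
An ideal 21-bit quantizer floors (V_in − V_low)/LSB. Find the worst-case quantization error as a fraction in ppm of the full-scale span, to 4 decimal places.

0.4768 ppm

Truncating → worst-case error = 1 LSB = V_FS/2^21, so 1e+06/2097152 = 0.476837 ppm of full scale.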